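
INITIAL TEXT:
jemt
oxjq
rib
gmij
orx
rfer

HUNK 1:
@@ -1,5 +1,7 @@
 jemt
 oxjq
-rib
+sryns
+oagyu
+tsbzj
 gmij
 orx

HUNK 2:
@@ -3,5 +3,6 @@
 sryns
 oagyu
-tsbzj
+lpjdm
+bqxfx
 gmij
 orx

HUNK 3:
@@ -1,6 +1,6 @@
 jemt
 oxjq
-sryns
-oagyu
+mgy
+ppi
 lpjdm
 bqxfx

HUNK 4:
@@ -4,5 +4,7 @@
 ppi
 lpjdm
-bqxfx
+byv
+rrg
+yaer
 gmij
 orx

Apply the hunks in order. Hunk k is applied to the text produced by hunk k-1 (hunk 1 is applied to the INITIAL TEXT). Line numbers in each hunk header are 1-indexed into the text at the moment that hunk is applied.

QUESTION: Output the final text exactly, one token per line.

Answer: jemt
oxjq
mgy
ppi
lpjdm
byv
rrg
yaer
gmij
orx
rfer

Derivation:
Hunk 1: at line 1 remove [rib] add [sryns,oagyu,tsbzj] -> 8 lines: jemt oxjq sryns oagyu tsbzj gmij orx rfer
Hunk 2: at line 3 remove [tsbzj] add [lpjdm,bqxfx] -> 9 lines: jemt oxjq sryns oagyu lpjdm bqxfx gmij orx rfer
Hunk 3: at line 1 remove [sryns,oagyu] add [mgy,ppi] -> 9 lines: jemt oxjq mgy ppi lpjdm bqxfx gmij orx rfer
Hunk 4: at line 4 remove [bqxfx] add [byv,rrg,yaer] -> 11 lines: jemt oxjq mgy ppi lpjdm byv rrg yaer gmij orx rfer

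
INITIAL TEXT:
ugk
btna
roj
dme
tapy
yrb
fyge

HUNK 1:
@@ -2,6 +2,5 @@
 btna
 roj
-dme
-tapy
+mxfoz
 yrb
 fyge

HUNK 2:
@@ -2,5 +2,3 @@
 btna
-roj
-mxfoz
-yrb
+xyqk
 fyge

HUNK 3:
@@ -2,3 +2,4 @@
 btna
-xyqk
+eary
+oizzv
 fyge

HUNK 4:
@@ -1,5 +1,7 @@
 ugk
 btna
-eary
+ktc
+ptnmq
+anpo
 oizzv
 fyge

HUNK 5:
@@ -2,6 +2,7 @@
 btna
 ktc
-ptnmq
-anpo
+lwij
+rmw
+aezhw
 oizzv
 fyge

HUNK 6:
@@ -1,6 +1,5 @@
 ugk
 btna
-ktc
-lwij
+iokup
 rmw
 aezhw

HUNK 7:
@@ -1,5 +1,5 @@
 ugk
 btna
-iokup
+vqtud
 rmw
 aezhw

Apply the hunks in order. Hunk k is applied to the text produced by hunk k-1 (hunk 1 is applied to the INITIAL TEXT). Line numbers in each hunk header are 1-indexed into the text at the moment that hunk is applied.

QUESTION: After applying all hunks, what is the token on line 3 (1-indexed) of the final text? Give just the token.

Answer: vqtud

Derivation:
Hunk 1: at line 2 remove [dme,tapy] add [mxfoz] -> 6 lines: ugk btna roj mxfoz yrb fyge
Hunk 2: at line 2 remove [roj,mxfoz,yrb] add [xyqk] -> 4 lines: ugk btna xyqk fyge
Hunk 3: at line 2 remove [xyqk] add [eary,oizzv] -> 5 lines: ugk btna eary oizzv fyge
Hunk 4: at line 1 remove [eary] add [ktc,ptnmq,anpo] -> 7 lines: ugk btna ktc ptnmq anpo oizzv fyge
Hunk 5: at line 2 remove [ptnmq,anpo] add [lwij,rmw,aezhw] -> 8 lines: ugk btna ktc lwij rmw aezhw oizzv fyge
Hunk 6: at line 1 remove [ktc,lwij] add [iokup] -> 7 lines: ugk btna iokup rmw aezhw oizzv fyge
Hunk 7: at line 1 remove [iokup] add [vqtud] -> 7 lines: ugk btna vqtud rmw aezhw oizzv fyge
Final line 3: vqtud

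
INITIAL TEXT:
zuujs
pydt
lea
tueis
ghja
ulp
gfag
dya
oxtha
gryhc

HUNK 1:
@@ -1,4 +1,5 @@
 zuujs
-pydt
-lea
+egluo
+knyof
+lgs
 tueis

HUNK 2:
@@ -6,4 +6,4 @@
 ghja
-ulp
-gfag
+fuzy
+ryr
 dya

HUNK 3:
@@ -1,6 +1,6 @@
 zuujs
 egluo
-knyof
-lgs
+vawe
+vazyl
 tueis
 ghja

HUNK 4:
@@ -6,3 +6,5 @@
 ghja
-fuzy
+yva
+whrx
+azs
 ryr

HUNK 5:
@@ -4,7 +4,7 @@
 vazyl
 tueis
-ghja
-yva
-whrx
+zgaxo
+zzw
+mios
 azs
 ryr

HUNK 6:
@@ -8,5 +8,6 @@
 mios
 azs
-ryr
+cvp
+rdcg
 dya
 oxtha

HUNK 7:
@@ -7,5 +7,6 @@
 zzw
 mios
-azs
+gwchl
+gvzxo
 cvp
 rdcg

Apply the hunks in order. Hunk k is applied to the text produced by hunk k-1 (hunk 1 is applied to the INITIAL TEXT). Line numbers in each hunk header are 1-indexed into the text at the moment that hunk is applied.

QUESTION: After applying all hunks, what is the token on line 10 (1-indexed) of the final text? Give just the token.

Answer: gvzxo

Derivation:
Hunk 1: at line 1 remove [pydt,lea] add [egluo,knyof,lgs] -> 11 lines: zuujs egluo knyof lgs tueis ghja ulp gfag dya oxtha gryhc
Hunk 2: at line 6 remove [ulp,gfag] add [fuzy,ryr] -> 11 lines: zuujs egluo knyof lgs tueis ghja fuzy ryr dya oxtha gryhc
Hunk 3: at line 1 remove [knyof,lgs] add [vawe,vazyl] -> 11 lines: zuujs egluo vawe vazyl tueis ghja fuzy ryr dya oxtha gryhc
Hunk 4: at line 6 remove [fuzy] add [yva,whrx,azs] -> 13 lines: zuujs egluo vawe vazyl tueis ghja yva whrx azs ryr dya oxtha gryhc
Hunk 5: at line 4 remove [ghja,yva,whrx] add [zgaxo,zzw,mios] -> 13 lines: zuujs egluo vawe vazyl tueis zgaxo zzw mios azs ryr dya oxtha gryhc
Hunk 6: at line 8 remove [ryr] add [cvp,rdcg] -> 14 lines: zuujs egluo vawe vazyl tueis zgaxo zzw mios azs cvp rdcg dya oxtha gryhc
Hunk 7: at line 7 remove [azs] add [gwchl,gvzxo] -> 15 lines: zuujs egluo vawe vazyl tueis zgaxo zzw mios gwchl gvzxo cvp rdcg dya oxtha gryhc
Final line 10: gvzxo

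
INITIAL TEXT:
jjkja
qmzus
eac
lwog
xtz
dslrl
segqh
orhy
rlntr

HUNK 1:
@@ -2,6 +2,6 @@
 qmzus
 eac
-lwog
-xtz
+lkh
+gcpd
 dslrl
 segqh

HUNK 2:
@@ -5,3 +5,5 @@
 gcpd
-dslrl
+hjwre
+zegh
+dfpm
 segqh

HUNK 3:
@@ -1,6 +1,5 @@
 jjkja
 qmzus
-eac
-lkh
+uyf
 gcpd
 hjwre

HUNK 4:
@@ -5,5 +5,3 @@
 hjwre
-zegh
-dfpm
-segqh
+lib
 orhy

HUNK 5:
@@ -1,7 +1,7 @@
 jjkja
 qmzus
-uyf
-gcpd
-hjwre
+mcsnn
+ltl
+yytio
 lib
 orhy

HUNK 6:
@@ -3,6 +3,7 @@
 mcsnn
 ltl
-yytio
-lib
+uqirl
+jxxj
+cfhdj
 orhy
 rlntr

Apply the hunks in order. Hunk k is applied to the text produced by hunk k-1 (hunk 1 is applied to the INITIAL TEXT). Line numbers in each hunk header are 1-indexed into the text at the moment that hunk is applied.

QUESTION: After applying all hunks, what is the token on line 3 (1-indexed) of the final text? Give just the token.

Hunk 1: at line 2 remove [lwog,xtz] add [lkh,gcpd] -> 9 lines: jjkja qmzus eac lkh gcpd dslrl segqh orhy rlntr
Hunk 2: at line 5 remove [dslrl] add [hjwre,zegh,dfpm] -> 11 lines: jjkja qmzus eac lkh gcpd hjwre zegh dfpm segqh orhy rlntr
Hunk 3: at line 1 remove [eac,lkh] add [uyf] -> 10 lines: jjkja qmzus uyf gcpd hjwre zegh dfpm segqh orhy rlntr
Hunk 4: at line 5 remove [zegh,dfpm,segqh] add [lib] -> 8 lines: jjkja qmzus uyf gcpd hjwre lib orhy rlntr
Hunk 5: at line 1 remove [uyf,gcpd,hjwre] add [mcsnn,ltl,yytio] -> 8 lines: jjkja qmzus mcsnn ltl yytio lib orhy rlntr
Hunk 6: at line 3 remove [yytio,lib] add [uqirl,jxxj,cfhdj] -> 9 lines: jjkja qmzus mcsnn ltl uqirl jxxj cfhdj orhy rlntr
Final line 3: mcsnn

Answer: mcsnn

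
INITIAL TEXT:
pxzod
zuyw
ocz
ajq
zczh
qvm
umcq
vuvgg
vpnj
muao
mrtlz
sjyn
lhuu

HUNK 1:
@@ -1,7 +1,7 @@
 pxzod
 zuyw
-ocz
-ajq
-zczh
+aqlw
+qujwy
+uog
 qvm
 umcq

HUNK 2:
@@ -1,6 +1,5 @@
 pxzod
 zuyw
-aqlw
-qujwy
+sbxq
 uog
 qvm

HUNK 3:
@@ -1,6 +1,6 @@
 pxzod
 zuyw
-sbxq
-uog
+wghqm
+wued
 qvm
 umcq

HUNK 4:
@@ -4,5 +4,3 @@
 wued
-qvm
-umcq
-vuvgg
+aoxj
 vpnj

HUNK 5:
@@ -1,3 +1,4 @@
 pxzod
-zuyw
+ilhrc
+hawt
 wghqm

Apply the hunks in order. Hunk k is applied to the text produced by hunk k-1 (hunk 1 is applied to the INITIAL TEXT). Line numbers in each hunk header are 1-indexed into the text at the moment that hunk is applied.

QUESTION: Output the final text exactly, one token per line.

Hunk 1: at line 1 remove [ocz,ajq,zczh] add [aqlw,qujwy,uog] -> 13 lines: pxzod zuyw aqlw qujwy uog qvm umcq vuvgg vpnj muao mrtlz sjyn lhuu
Hunk 2: at line 1 remove [aqlw,qujwy] add [sbxq] -> 12 lines: pxzod zuyw sbxq uog qvm umcq vuvgg vpnj muao mrtlz sjyn lhuu
Hunk 3: at line 1 remove [sbxq,uog] add [wghqm,wued] -> 12 lines: pxzod zuyw wghqm wued qvm umcq vuvgg vpnj muao mrtlz sjyn lhuu
Hunk 4: at line 4 remove [qvm,umcq,vuvgg] add [aoxj] -> 10 lines: pxzod zuyw wghqm wued aoxj vpnj muao mrtlz sjyn lhuu
Hunk 5: at line 1 remove [zuyw] add [ilhrc,hawt] -> 11 lines: pxzod ilhrc hawt wghqm wued aoxj vpnj muao mrtlz sjyn lhuu

Answer: pxzod
ilhrc
hawt
wghqm
wued
aoxj
vpnj
muao
mrtlz
sjyn
lhuu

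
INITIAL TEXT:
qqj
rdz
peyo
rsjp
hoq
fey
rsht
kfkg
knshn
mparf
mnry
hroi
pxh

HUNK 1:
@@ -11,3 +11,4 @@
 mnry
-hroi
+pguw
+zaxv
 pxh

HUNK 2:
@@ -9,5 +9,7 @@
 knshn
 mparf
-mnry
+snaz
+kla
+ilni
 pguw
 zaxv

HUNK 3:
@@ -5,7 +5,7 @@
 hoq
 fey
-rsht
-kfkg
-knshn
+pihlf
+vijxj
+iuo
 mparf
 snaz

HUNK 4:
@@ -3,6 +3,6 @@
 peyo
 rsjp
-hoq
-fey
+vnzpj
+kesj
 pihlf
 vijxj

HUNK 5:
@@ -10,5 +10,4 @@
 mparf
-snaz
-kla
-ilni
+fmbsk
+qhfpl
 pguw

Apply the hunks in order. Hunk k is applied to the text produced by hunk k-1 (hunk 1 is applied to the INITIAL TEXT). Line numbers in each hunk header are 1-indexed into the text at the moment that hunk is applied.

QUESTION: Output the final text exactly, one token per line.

Answer: qqj
rdz
peyo
rsjp
vnzpj
kesj
pihlf
vijxj
iuo
mparf
fmbsk
qhfpl
pguw
zaxv
pxh

Derivation:
Hunk 1: at line 11 remove [hroi] add [pguw,zaxv] -> 14 lines: qqj rdz peyo rsjp hoq fey rsht kfkg knshn mparf mnry pguw zaxv pxh
Hunk 2: at line 9 remove [mnry] add [snaz,kla,ilni] -> 16 lines: qqj rdz peyo rsjp hoq fey rsht kfkg knshn mparf snaz kla ilni pguw zaxv pxh
Hunk 3: at line 5 remove [rsht,kfkg,knshn] add [pihlf,vijxj,iuo] -> 16 lines: qqj rdz peyo rsjp hoq fey pihlf vijxj iuo mparf snaz kla ilni pguw zaxv pxh
Hunk 4: at line 3 remove [hoq,fey] add [vnzpj,kesj] -> 16 lines: qqj rdz peyo rsjp vnzpj kesj pihlf vijxj iuo mparf snaz kla ilni pguw zaxv pxh
Hunk 5: at line 10 remove [snaz,kla,ilni] add [fmbsk,qhfpl] -> 15 lines: qqj rdz peyo rsjp vnzpj kesj pihlf vijxj iuo mparf fmbsk qhfpl pguw zaxv pxh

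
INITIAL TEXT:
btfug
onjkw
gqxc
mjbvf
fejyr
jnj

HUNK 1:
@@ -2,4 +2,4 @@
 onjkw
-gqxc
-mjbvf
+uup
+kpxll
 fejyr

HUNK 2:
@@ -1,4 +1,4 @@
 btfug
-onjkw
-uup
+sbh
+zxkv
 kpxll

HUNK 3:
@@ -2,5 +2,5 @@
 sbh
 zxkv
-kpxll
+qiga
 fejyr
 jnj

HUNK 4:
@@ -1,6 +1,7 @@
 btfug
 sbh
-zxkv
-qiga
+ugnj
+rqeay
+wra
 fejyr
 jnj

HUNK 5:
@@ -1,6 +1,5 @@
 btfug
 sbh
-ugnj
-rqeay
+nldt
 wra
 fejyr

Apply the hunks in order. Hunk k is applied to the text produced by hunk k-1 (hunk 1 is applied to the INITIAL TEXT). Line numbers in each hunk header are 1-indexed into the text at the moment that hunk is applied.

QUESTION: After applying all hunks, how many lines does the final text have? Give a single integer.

Hunk 1: at line 2 remove [gqxc,mjbvf] add [uup,kpxll] -> 6 lines: btfug onjkw uup kpxll fejyr jnj
Hunk 2: at line 1 remove [onjkw,uup] add [sbh,zxkv] -> 6 lines: btfug sbh zxkv kpxll fejyr jnj
Hunk 3: at line 2 remove [kpxll] add [qiga] -> 6 lines: btfug sbh zxkv qiga fejyr jnj
Hunk 4: at line 1 remove [zxkv,qiga] add [ugnj,rqeay,wra] -> 7 lines: btfug sbh ugnj rqeay wra fejyr jnj
Hunk 5: at line 1 remove [ugnj,rqeay] add [nldt] -> 6 lines: btfug sbh nldt wra fejyr jnj
Final line count: 6

Answer: 6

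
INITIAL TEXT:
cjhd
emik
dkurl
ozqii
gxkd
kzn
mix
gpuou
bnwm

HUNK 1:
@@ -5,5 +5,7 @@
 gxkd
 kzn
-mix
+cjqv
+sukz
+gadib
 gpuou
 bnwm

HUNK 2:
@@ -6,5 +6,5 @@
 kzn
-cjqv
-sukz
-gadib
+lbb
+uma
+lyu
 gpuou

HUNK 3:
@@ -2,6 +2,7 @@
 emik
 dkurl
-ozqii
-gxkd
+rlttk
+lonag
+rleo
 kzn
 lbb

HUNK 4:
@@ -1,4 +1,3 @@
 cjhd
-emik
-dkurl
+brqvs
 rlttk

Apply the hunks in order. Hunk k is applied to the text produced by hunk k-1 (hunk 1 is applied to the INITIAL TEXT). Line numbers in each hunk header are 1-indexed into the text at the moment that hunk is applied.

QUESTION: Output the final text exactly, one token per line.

Hunk 1: at line 5 remove [mix] add [cjqv,sukz,gadib] -> 11 lines: cjhd emik dkurl ozqii gxkd kzn cjqv sukz gadib gpuou bnwm
Hunk 2: at line 6 remove [cjqv,sukz,gadib] add [lbb,uma,lyu] -> 11 lines: cjhd emik dkurl ozqii gxkd kzn lbb uma lyu gpuou bnwm
Hunk 3: at line 2 remove [ozqii,gxkd] add [rlttk,lonag,rleo] -> 12 lines: cjhd emik dkurl rlttk lonag rleo kzn lbb uma lyu gpuou bnwm
Hunk 4: at line 1 remove [emik,dkurl] add [brqvs] -> 11 lines: cjhd brqvs rlttk lonag rleo kzn lbb uma lyu gpuou bnwm

Answer: cjhd
brqvs
rlttk
lonag
rleo
kzn
lbb
uma
lyu
gpuou
bnwm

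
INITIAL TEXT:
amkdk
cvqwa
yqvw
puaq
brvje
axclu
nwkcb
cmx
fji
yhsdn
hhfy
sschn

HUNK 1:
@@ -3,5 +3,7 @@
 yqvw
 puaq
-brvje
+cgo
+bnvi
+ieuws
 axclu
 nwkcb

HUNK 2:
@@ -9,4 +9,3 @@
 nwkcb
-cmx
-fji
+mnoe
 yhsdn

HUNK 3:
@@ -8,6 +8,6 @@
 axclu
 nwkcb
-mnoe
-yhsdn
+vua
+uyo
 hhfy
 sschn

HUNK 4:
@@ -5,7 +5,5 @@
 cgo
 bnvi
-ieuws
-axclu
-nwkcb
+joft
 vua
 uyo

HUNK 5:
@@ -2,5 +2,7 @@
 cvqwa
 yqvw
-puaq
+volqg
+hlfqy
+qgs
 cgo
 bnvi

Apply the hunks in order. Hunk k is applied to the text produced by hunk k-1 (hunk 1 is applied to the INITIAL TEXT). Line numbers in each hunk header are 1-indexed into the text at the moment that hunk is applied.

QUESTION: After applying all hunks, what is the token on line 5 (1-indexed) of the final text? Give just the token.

Hunk 1: at line 3 remove [brvje] add [cgo,bnvi,ieuws] -> 14 lines: amkdk cvqwa yqvw puaq cgo bnvi ieuws axclu nwkcb cmx fji yhsdn hhfy sschn
Hunk 2: at line 9 remove [cmx,fji] add [mnoe] -> 13 lines: amkdk cvqwa yqvw puaq cgo bnvi ieuws axclu nwkcb mnoe yhsdn hhfy sschn
Hunk 3: at line 8 remove [mnoe,yhsdn] add [vua,uyo] -> 13 lines: amkdk cvqwa yqvw puaq cgo bnvi ieuws axclu nwkcb vua uyo hhfy sschn
Hunk 4: at line 5 remove [ieuws,axclu,nwkcb] add [joft] -> 11 lines: amkdk cvqwa yqvw puaq cgo bnvi joft vua uyo hhfy sschn
Hunk 5: at line 2 remove [puaq] add [volqg,hlfqy,qgs] -> 13 lines: amkdk cvqwa yqvw volqg hlfqy qgs cgo bnvi joft vua uyo hhfy sschn
Final line 5: hlfqy

Answer: hlfqy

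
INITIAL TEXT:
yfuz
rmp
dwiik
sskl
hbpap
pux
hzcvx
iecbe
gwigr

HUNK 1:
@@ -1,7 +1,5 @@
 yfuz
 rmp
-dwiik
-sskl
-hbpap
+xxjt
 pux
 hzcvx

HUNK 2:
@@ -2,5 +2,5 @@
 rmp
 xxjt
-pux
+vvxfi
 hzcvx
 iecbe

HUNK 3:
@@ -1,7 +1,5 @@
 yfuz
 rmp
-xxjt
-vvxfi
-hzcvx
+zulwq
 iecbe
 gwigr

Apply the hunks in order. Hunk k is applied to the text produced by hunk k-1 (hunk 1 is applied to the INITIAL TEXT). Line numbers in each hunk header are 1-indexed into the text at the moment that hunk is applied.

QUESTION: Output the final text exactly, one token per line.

Answer: yfuz
rmp
zulwq
iecbe
gwigr

Derivation:
Hunk 1: at line 1 remove [dwiik,sskl,hbpap] add [xxjt] -> 7 lines: yfuz rmp xxjt pux hzcvx iecbe gwigr
Hunk 2: at line 2 remove [pux] add [vvxfi] -> 7 lines: yfuz rmp xxjt vvxfi hzcvx iecbe gwigr
Hunk 3: at line 1 remove [xxjt,vvxfi,hzcvx] add [zulwq] -> 5 lines: yfuz rmp zulwq iecbe gwigr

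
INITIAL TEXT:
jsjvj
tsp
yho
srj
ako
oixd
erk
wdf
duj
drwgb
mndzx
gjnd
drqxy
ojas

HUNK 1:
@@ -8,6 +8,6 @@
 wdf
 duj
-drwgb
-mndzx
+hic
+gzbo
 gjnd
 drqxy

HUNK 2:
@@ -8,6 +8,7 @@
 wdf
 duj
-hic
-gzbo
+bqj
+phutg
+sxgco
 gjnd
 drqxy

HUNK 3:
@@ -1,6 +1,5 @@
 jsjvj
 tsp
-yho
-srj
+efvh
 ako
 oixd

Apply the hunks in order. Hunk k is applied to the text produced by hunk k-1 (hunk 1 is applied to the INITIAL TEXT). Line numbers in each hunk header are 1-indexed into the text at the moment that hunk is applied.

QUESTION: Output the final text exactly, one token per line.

Answer: jsjvj
tsp
efvh
ako
oixd
erk
wdf
duj
bqj
phutg
sxgco
gjnd
drqxy
ojas

Derivation:
Hunk 1: at line 8 remove [drwgb,mndzx] add [hic,gzbo] -> 14 lines: jsjvj tsp yho srj ako oixd erk wdf duj hic gzbo gjnd drqxy ojas
Hunk 2: at line 8 remove [hic,gzbo] add [bqj,phutg,sxgco] -> 15 lines: jsjvj tsp yho srj ako oixd erk wdf duj bqj phutg sxgco gjnd drqxy ojas
Hunk 3: at line 1 remove [yho,srj] add [efvh] -> 14 lines: jsjvj tsp efvh ako oixd erk wdf duj bqj phutg sxgco gjnd drqxy ojas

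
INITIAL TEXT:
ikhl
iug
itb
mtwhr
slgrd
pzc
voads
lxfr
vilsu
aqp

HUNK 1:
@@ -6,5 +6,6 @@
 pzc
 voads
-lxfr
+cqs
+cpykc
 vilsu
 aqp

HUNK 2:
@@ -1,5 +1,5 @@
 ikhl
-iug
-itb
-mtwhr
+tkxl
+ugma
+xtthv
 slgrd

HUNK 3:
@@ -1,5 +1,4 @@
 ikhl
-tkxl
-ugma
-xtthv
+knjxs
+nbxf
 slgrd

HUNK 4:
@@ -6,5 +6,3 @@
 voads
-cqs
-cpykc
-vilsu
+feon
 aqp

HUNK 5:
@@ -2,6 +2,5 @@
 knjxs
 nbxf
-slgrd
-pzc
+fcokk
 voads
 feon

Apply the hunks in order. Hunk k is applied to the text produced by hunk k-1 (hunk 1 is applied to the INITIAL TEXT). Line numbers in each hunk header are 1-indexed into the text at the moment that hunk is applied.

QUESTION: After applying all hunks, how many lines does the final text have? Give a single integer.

Answer: 7

Derivation:
Hunk 1: at line 6 remove [lxfr] add [cqs,cpykc] -> 11 lines: ikhl iug itb mtwhr slgrd pzc voads cqs cpykc vilsu aqp
Hunk 2: at line 1 remove [iug,itb,mtwhr] add [tkxl,ugma,xtthv] -> 11 lines: ikhl tkxl ugma xtthv slgrd pzc voads cqs cpykc vilsu aqp
Hunk 3: at line 1 remove [tkxl,ugma,xtthv] add [knjxs,nbxf] -> 10 lines: ikhl knjxs nbxf slgrd pzc voads cqs cpykc vilsu aqp
Hunk 4: at line 6 remove [cqs,cpykc,vilsu] add [feon] -> 8 lines: ikhl knjxs nbxf slgrd pzc voads feon aqp
Hunk 5: at line 2 remove [slgrd,pzc] add [fcokk] -> 7 lines: ikhl knjxs nbxf fcokk voads feon aqp
Final line count: 7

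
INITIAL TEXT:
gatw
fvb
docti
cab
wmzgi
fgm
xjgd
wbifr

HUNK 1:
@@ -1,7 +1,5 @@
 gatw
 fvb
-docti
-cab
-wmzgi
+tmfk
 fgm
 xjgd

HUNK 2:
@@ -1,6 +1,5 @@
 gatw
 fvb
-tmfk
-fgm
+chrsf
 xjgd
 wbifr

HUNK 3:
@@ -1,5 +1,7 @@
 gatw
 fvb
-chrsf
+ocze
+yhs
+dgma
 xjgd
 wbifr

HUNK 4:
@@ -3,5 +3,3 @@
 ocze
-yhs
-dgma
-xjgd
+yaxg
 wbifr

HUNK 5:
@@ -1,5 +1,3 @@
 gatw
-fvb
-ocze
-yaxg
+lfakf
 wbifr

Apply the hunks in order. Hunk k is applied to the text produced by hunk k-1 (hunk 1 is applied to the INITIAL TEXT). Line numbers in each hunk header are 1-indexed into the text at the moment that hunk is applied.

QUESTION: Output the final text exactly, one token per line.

Hunk 1: at line 1 remove [docti,cab,wmzgi] add [tmfk] -> 6 lines: gatw fvb tmfk fgm xjgd wbifr
Hunk 2: at line 1 remove [tmfk,fgm] add [chrsf] -> 5 lines: gatw fvb chrsf xjgd wbifr
Hunk 3: at line 1 remove [chrsf] add [ocze,yhs,dgma] -> 7 lines: gatw fvb ocze yhs dgma xjgd wbifr
Hunk 4: at line 3 remove [yhs,dgma,xjgd] add [yaxg] -> 5 lines: gatw fvb ocze yaxg wbifr
Hunk 5: at line 1 remove [fvb,ocze,yaxg] add [lfakf] -> 3 lines: gatw lfakf wbifr

Answer: gatw
lfakf
wbifr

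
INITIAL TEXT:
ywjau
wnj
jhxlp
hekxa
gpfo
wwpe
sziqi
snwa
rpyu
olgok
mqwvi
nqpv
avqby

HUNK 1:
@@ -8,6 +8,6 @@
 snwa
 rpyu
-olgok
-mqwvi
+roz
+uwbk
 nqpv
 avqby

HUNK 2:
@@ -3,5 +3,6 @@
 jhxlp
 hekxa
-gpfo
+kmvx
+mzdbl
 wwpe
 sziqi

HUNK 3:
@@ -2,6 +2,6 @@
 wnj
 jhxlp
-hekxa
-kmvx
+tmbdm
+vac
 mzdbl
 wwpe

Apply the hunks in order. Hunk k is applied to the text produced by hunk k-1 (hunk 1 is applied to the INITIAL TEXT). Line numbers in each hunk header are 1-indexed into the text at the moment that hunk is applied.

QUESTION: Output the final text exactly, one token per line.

Answer: ywjau
wnj
jhxlp
tmbdm
vac
mzdbl
wwpe
sziqi
snwa
rpyu
roz
uwbk
nqpv
avqby

Derivation:
Hunk 1: at line 8 remove [olgok,mqwvi] add [roz,uwbk] -> 13 lines: ywjau wnj jhxlp hekxa gpfo wwpe sziqi snwa rpyu roz uwbk nqpv avqby
Hunk 2: at line 3 remove [gpfo] add [kmvx,mzdbl] -> 14 lines: ywjau wnj jhxlp hekxa kmvx mzdbl wwpe sziqi snwa rpyu roz uwbk nqpv avqby
Hunk 3: at line 2 remove [hekxa,kmvx] add [tmbdm,vac] -> 14 lines: ywjau wnj jhxlp tmbdm vac mzdbl wwpe sziqi snwa rpyu roz uwbk nqpv avqby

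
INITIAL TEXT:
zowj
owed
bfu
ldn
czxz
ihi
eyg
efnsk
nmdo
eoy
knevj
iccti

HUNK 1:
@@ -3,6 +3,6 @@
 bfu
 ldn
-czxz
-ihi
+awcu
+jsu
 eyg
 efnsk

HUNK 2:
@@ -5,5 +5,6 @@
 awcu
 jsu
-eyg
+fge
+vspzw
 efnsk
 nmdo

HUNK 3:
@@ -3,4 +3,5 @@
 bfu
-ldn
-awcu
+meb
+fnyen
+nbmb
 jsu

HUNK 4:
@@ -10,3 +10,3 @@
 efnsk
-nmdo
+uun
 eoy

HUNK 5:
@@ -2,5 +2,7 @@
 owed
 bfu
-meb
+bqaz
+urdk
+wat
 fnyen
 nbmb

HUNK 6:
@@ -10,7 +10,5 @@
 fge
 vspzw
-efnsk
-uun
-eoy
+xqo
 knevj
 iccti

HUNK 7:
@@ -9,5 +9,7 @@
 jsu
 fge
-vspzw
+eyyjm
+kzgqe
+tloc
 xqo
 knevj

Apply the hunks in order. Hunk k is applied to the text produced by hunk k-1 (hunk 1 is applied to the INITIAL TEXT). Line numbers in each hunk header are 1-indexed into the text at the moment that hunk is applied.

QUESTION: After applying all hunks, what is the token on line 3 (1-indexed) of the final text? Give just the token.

Hunk 1: at line 3 remove [czxz,ihi] add [awcu,jsu] -> 12 lines: zowj owed bfu ldn awcu jsu eyg efnsk nmdo eoy knevj iccti
Hunk 2: at line 5 remove [eyg] add [fge,vspzw] -> 13 lines: zowj owed bfu ldn awcu jsu fge vspzw efnsk nmdo eoy knevj iccti
Hunk 3: at line 3 remove [ldn,awcu] add [meb,fnyen,nbmb] -> 14 lines: zowj owed bfu meb fnyen nbmb jsu fge vspzw efnsk nmdo eoy knevj iccti
Hunk 4: at line 10 remove [nmdo] add [uun] -> 14 lines: zowj owed bfu meb fnyen nbmb jsu fge vspzw efnsk uun eoy knevj iccti
Hunk 5: at line 2 remove [meb] add [bqaz,urdk,wat] -> 16 lines: zowj owed bfu bqaz urdk wat fnyen nbmb jsu fge vspzw efnsk uun eoy knevj iccti
Hunk 6: at line 10 remove [efnsk,uun,eoy] add [xqo] -> 14 lines: zowj owed bfu bqaz urdk wat fnyen nbmb jsu fge vspzw xqo knevj iccti
Hunk 7: at line 9 remove [vspzw] add [eyyjm,kzgqe,tloc] -> 16 lines: zowj owed bfu bqaz urdk wat fnyen nbmb jsu fge eyyjm kzgqe tloc xqo knevj iccti
Final line 3: bfu

Answer: bfu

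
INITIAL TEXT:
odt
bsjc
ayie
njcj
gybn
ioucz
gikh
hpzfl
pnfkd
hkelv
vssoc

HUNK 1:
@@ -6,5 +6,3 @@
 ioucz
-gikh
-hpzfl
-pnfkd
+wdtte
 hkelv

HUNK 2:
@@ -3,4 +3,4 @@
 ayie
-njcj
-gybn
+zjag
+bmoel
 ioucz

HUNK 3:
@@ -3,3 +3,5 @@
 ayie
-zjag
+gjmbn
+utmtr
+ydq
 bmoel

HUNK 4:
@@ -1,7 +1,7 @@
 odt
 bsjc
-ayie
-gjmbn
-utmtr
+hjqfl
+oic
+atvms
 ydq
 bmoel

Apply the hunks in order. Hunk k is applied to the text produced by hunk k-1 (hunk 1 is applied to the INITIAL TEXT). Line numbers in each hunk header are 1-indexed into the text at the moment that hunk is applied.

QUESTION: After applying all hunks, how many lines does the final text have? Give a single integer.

Hunk 1: at line 6 remove [gikh,hpzfl,pnfkd] add [wdtte] -> 9 lines: odt bsjc ayie njcj gybn ioucz wdtte hkelv vssoc
Hunk 2: at line 3 remove [njcj,gybn] add [zjag,bmoel] -> 9 lines: odt bsjc ayie zjag bmoel ioucz wdtte hkelv vssoc
Hunk 3: at line 3 remove [zjag] add [gjmbn,utmtr,ydq] -> 11 lines: odt bsjc ayie gjmbn utmtr ydq bmoel ioucz wdtte hkelv vssoc
Hunk 4: at line 1 remove [ayie,gjmbn,utmtr] add [hjqfl,oic,atvms] -> 11 lines: odt bsjc hjqfl oic atvms ydq bmoel ioucz wdtte hkelv vssoc
Final line count: 11

Answer: 11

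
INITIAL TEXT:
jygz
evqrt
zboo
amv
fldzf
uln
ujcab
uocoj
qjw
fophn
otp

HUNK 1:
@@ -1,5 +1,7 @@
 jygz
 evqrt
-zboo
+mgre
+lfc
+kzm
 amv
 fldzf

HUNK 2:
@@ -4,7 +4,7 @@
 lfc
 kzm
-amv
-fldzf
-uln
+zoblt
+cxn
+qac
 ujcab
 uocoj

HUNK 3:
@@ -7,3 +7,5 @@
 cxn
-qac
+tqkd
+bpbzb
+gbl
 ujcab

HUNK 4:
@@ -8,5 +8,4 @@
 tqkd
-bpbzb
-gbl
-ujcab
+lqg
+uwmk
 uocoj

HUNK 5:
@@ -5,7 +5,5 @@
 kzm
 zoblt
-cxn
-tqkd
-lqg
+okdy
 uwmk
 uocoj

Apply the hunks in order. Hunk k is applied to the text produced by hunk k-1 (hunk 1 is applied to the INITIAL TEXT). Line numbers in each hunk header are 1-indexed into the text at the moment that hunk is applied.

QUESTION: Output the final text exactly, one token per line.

Answer: jygz
evqrt
mgre
lfc
kzm
zoblt
okdy
uwmk
uocoj
qjw
fophn
otp

Derivation:
Hunk 1: at line 1 remove [zboo] add [mgre,lfc,kzm] -> 13 lines: jygz evqrt mgre lfc kzm amv fldzf uln ujcab uocoj qjw fophn otp
Hunk 2: at line 4 remove [amv,fldzf,uln] add [zoblt,cxn,qac] -> 13 lines: jygz evqrt mgre lfc kzm zoblt cxn qac ujcab uocoj qjw fophn otp
Hunk 3: at line 7 remove [qac] add [tqkd,bpbzb,gbl] -> 15 lines: jygz evqrt mgre lfc kzm zoblt cxn tqkd bpbzb gbl ujcab uocoj qjw fophn otp
Hunk 4: at line 8 remove [bpbzb,gbl,ujcab] add [lqg,uwmk] -> 14 lines: jygz evqrt mgre lfc kzm zoblt cxn tqkd lqg uwmk uocoj qjw fophn otp
Hunk 5: at line 5 remove [cxn,tqkd,lqg] add [okdy] -> 12 lines: jygz evqrt mgre lfc kzm zoblt okdy uwmk uocoj qjw fophn otp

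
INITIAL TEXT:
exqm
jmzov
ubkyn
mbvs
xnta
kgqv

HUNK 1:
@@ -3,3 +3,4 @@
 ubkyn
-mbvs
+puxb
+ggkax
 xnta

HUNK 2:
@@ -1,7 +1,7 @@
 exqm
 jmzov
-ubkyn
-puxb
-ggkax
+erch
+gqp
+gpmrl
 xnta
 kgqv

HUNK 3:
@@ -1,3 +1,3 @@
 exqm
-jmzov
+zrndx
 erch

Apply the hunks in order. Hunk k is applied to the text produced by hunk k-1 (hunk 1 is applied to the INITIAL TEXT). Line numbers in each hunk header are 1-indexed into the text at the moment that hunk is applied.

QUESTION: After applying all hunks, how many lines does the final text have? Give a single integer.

Answer: 7

Derivation:
Hunk 1: at line 3 remove [mbvs] add [puxb,ggkax] -> 7 lines: exqm jmzov ubkyn puxb ggkax xnta kgqv
Hunk 2: at line 1 remove [ubkyn,puxb,ggkax] add [erch,gqp,gpmrl] -> 7 lines: exqm jmzov erch gqp gpmrl xnta kgqv
Hunk 3: at line 1 remove [jmzov] add [zrndx] -> 7 lines: exqm zrndx erch gqp gpmrl xnta kgqv
Final line count: 7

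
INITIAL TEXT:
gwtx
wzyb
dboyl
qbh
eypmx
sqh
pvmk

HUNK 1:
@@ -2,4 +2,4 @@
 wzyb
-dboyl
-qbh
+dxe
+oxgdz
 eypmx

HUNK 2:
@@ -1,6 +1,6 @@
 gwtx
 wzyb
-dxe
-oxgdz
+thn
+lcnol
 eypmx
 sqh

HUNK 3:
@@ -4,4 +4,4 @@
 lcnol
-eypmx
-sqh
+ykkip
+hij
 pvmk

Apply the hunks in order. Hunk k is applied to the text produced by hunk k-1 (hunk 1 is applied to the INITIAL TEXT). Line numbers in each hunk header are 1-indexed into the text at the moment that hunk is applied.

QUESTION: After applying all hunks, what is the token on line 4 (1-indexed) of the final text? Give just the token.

Hunk 1: at line 2 remove [dboyl,qbh] add [dxe,oxgdz] -> 7 lines: gwtx wzyb dxe oxgdz eypmx sqh pvmk
Hunk 2: at line 1 remove [dxe,oxgdz] add [thn,lcnol] -> 7 lines: gwtx wzyb thn lcnol eypmx sqh pvmk
Hunk 3: at line 4 remove [eypmx,sqh] add [ykkip,hij] -> 7 lines: gwtx wzyb thn lcnol ykkip hij pvmk
Final line 4: lcnol

Answer: lcnol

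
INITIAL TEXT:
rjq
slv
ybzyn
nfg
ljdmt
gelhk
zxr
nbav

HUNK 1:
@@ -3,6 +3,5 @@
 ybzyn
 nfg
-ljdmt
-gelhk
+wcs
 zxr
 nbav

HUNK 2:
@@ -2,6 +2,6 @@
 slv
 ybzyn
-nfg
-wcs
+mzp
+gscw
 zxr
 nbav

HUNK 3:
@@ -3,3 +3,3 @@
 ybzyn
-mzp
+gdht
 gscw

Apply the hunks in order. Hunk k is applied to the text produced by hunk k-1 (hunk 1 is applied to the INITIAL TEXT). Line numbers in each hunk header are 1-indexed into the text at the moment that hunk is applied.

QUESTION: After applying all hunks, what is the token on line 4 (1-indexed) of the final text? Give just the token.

Hunk 1: at line 3 remove [ljdmt,gelhk] add [wcs] -> 7 lines: rjq slv ybzyn nfg wcs zxr nbav
Hunk 2: at line 2 remove [nfg,wcs] add [mzp,gscw] -> 7 lines: rjq slv ybzyn mzp gscw zxr nbav
Hunk 3: at line 3 remove [mzp] add [gdht] -> 7 lines: rjq slv ybzyn gdht gscw zxr nbav
Final line 4: gdht

Answer: gdht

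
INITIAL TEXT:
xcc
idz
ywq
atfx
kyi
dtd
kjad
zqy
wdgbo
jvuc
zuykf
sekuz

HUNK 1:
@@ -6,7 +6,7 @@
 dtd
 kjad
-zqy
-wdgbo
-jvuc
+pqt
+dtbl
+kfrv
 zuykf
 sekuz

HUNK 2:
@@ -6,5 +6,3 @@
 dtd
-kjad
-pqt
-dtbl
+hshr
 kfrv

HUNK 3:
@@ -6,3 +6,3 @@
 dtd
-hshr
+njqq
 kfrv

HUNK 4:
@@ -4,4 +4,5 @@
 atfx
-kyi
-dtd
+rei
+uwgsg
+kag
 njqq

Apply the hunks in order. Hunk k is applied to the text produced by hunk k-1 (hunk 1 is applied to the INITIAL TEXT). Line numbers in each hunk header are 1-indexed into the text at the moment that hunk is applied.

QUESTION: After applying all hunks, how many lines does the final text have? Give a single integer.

Answer: 11

Derivation:
Hunk 1: at line 6 remove [zqy,wdgbo,jvuc] add [pqt,dtbl,kfrv] -> 12 lines: xcc idz ywq atfx kyi dtd kjad pqt dtbl kfrv zuykf sekuz
Hunk 2: at line 6 remove [kjad,pqt,dtbl] add [hshr] -> 10 lines: xcc idz ywq atfx kyi dtd hshr kfrv zuykf sekuz
Hunk 3: at line 6 remove [hshr] add [njqq] -> 10 lines: xcc idz ywq atfx kyi dtd njqq kfrv zuykf sekuz
Hunk 4: at line 4 remove [kyi,dtd] add [rei,uwgsg,kag] -> 11 lines: xcc idz ywq atfx rei uwgsg kag njqq kfrv zuykf sekuz
Final line count: 11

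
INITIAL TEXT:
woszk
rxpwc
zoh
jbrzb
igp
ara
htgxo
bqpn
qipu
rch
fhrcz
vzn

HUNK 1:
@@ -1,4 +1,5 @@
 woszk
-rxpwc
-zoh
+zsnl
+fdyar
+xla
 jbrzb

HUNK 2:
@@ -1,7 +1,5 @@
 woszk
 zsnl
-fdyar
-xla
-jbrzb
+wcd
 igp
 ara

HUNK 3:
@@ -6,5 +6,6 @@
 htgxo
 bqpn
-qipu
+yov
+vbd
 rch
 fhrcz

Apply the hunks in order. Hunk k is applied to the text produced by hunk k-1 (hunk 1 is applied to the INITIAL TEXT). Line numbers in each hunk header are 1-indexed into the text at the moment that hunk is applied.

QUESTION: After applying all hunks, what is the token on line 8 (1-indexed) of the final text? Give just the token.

Answer: yov

Derivation:
Hunk 1: at line 1 remove [rxpwc,zoh] add [zsnl,fdyar,xla] -> 13 lines: woszk zsnl fdyar xla jbrzb igp ara htgxo bqpn qipu rch fhrcz vzn
Hunk 2: at line 1 remove [fdyar,xla,jbrzb] add [wcd] -> 11 lines: woszk zsnl wcd igp ara htgxo bqpn qipu rch fhrcz vzn
Hunk 3: at line 6 remove [qipu] add [yov,vbd] -> 12 lines: woszk zsnl wcd igp ara htgxo bqpn yov vbd rch fhrcz vzn
Final line 8: yov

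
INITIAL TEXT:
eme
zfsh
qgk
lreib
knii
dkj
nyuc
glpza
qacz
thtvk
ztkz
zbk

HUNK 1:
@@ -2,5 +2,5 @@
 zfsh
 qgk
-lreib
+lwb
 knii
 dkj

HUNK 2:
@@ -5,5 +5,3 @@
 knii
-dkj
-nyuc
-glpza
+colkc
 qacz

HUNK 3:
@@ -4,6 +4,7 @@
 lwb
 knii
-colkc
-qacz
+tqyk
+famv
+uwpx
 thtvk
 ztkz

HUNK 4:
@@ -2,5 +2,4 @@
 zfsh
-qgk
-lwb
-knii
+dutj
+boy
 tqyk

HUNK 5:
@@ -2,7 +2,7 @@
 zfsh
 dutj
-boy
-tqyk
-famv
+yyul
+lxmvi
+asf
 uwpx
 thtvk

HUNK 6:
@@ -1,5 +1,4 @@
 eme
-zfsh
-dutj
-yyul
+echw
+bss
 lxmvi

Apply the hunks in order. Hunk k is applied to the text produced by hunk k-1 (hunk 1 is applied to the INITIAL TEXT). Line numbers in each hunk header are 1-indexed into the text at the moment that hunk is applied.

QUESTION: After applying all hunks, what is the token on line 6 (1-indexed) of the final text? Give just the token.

Answer: uwpx

Derivation:
Hunk 1: at line 2 remove [lreib] add [lwb] -> 12 lines: eme zfsh qgk lwb knii dkj nyuc glpza qacz thtvk ztkz zbk
Hunk 2: at line 5 remove [dkj,nyuc,glpza] add [colkc] -> 10 lines: eme zfsh qgk lwb knii colkc qacz thtvk ztkz zbk
Hunk 3: at line 4 remove [colkc,qacz] add [tqyk,famv,uwpx] -> 11 lines: eme zfsh qgk lwb knii tqyk famv uwpx thtvk ztkz zbk
Hunk 4: at line 2 remove [qgk,lwb,knii] add [dutj,boy] -> 10 lines: eme zfsh dutj boy tqyk famv uwpx thtvk ztkz zbk
Hunk 5: at line 2 remove [boy,tqyk,famv] add [yyul,lxmvi,asf] -> 10 lines: eme zfsh dutj yyul lxmvi asf uwpx thtvk ztkz zbk
Hunk 6: at line 1 remove [zfsh,dutj,yyul] add [echw,bss] -> 9 lines: eme echw bss lxmvi asf uwpx thtvk ztkz zbk
Final line 6: uwpx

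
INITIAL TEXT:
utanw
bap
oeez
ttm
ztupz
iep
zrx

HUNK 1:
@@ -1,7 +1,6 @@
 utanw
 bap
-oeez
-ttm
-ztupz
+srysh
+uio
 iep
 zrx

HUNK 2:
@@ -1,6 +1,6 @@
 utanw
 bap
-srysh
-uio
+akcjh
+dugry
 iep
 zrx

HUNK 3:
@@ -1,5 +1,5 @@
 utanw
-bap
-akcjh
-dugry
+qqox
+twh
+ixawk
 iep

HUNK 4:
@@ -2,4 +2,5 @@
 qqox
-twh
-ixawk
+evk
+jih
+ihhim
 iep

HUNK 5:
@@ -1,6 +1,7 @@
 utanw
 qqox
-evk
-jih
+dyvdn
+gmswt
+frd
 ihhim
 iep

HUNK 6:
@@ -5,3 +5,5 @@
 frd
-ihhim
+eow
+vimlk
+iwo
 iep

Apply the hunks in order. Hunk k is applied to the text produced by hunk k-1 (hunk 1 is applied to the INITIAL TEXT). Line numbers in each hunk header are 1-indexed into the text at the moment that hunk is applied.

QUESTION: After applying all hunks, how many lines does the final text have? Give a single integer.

Hunk 1: at line 1 remove [oeez,ttm,ztupz] add [srysh,uio] -> 6 lines: utanw bap srysh uio iep zrx
Hunk 2: at line 1 remove [srysh,uio] add [akcjh,dugry] -> 6 lines: utanw bap akcjh dugry iep zrx
Hunk 3: at line 1 remove [bap,akcjh,dugry] add [qqox,twh,ixawk] -> 6 lines: utanw qqox twh ixawk iep zrx
Hunk 4: at line 2 remove [twh,ixawk] add [evk,jih,ihhim] -> 7 lines: utanw qqox evk jih ihhim iep zrx
Hunk 5: at line 1 remove [evk,jih] add [dyvdn,gmswt,frd] -> 8 lines: utanw qqox dyvdn gmswt frd ihhim iep zrx
Hunk 6: at line 5 remove [ihhim] add [eow,vimlk,iwo] -> 10 lines: utanw qqox dyvdn gmswt frd eow vimlk iwo iep zrx
Final line count: 10

Answer: 10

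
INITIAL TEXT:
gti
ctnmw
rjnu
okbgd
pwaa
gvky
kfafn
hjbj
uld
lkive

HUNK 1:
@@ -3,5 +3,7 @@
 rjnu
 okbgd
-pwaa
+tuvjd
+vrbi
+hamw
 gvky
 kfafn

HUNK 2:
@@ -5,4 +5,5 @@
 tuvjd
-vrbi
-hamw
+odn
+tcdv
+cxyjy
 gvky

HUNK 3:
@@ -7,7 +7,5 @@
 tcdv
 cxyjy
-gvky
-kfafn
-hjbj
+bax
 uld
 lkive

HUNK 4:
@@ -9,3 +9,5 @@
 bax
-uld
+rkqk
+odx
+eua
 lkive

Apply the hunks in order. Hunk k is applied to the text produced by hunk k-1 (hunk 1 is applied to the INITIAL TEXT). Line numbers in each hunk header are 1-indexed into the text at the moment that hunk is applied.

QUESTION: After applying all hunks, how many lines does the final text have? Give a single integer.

Hunk 1: at line 3 remove [pwaa] add [tuvjd,vrbi,hamw] -> 12 lines: gti ctnmw rjnu okbgd tuvjd vrbi hamw gvky kfafn hjbj uld lkive
Hunk 2: at line 5 remove [vrbi,hamw] add [odn,tcdv,cxyjy] -> 13 lines: gti ctnmw rjnu okbgd tuvjd odn tcdv cxyjy gvky kfafn hjbj uld lkive
Hunk 3: at line 7 remove [gvky,kfafn,hjbj] add [bax] -> 11 lines: gti ctnmw rjnu okbgd tuvjd odn tcdv cxyjy bax uld lkive
Hunk 4: at line 9 remove [uld] add [rkqk,odx,eua] -> 13 lines: gti ctnmw rjnu okbgd tuvjd odn tcdv cxyjy bax rkqk odx eua lkive
Final line count: 13

Answer: 13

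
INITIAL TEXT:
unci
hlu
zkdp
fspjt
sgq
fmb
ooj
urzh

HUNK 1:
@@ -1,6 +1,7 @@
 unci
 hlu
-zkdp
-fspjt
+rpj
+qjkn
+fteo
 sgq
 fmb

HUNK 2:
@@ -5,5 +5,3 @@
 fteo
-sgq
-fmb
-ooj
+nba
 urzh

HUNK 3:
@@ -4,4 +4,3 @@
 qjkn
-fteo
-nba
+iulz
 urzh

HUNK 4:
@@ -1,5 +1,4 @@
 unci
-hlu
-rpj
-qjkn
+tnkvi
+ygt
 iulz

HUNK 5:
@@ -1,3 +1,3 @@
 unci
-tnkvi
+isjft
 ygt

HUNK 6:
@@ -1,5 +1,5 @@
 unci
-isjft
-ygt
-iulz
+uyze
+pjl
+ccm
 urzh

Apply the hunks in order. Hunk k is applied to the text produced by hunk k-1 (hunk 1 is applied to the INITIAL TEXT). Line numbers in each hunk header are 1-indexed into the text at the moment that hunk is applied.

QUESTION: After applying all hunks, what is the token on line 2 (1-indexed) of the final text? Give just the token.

Answer: uyze

Derivation:
Hunk 1: at line 1 remove [zkdp,fspjt] add [rpj,qjkn,fteo] -> 9 lines: unci hlu rpj qjkn fteo sgq fmb ooj urzh
Hunk 2: at line 5 remove [sgq,fmb,ooj] add [nba] -> 7 lines: unci hlu rpj qjkn fteo nba urzh
Hunk 3: at line 4 remove [fteo,nba] add [iulz] -> 6 lines: unci hlu rpj qjkn iulz urzh
Hunk 4: at line 1 remove [hlu,rpj,qjkn] add [tnkvi,ygt] -> 5 lines: unci tnkvi ygt iulz urzh
Hunk 5: at line 1 remove [tnkvi] add [isjft] -> 5 lines: unci isjft ygt iulz urzh
Hunk 6: at line 1 remove [isjft,ygt,iulz] add [uyze,pjl,ccm] -> 5 lines: unci uyze pjl ccm urzh
Final line 2: uyze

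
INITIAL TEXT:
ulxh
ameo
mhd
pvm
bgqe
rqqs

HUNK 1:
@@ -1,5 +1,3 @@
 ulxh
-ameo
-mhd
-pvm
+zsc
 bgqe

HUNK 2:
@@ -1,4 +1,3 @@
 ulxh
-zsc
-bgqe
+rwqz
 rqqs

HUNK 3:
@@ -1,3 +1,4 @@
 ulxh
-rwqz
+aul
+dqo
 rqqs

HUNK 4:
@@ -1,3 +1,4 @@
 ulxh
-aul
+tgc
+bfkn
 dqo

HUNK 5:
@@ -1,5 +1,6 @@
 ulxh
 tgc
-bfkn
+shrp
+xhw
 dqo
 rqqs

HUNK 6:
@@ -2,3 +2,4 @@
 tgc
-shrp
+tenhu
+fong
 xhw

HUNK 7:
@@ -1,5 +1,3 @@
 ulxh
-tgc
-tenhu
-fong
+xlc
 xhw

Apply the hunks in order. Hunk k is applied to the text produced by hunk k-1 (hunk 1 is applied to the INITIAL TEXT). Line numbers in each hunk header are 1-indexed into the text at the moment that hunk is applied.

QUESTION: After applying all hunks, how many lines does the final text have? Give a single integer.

Hunk 1: at line 1 remove [ameo,mhd,pvm] add [zsc] -> 4 lines: ulxh zsc bgqe rqqs
Hunk 2: at line 1 remove [zsc,bgqe] add [rwqz] -> 3 lines: ulxh rwqz rqqs
Hunk 3: at line 1 remove [rwqz] add [aul,dqo] -> 4 lines: ulxh aul dqo rqqs
Hunk 4: at line 1 remove [aul] add [tgc,bfkn] -> 5 lines: ulxh tgc bfkn dqo rqqs
Hunk 5: at line 1 remove [bfkn] add [shrp,xhw] -> 6 lines: ulxh tgc shrp xhw dqo rqqs
Hunk 6: at line 2 remove [shrp] add [tenhu,fong] -> 7 lines: ulxh tgc tenhu fong xhw dqo rqqs
Hunk 7: at line 1 remove [tgc,tenhu,fong] add [xlc] -> 5 lines: ulxh xlc xhw dqo rqqs
Final line count: 5

Answer: 5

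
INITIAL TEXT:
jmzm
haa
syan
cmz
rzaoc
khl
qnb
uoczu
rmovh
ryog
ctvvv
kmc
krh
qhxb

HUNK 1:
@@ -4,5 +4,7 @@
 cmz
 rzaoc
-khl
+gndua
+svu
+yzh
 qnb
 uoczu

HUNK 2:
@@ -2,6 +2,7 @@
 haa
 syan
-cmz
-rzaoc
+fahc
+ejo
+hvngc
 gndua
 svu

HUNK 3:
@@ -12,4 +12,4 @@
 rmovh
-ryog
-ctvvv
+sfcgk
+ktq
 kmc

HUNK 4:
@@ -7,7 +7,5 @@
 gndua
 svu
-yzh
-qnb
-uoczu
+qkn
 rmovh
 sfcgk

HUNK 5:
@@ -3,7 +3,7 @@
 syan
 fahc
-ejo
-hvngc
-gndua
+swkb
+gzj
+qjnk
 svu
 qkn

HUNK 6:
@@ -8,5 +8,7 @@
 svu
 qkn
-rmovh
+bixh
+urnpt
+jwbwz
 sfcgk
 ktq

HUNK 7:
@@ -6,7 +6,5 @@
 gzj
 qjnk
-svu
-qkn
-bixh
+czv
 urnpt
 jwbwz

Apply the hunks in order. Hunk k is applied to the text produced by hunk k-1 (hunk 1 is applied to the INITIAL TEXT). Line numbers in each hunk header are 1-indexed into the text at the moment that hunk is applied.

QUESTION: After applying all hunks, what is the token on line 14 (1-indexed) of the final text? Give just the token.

Hunk 1: at line 4 remove [khl] add [gndua,svu,yzh] -> 16 lines: jmzm haa syan cmz rzaoc gndua svu yzh qnb uoczu rmovh ryog ctvvv kmc krh qhxb
Hunk 2: at line 2 remove [cmz,rzaoc] add [fahc,ejo,hvngc] -> 17 lines: jmzm haa syan fahc ejo hvngc gndua svu yzh qnb uoczu rmovh ryog ctvvv kmc krh qhxb
Hunk 3: at line 12 remove [ryog,ctvvv] add [sfcgk,ktq] -> 17 lines: jmzm haa syan fahc ejo hvngc gndua svu yzh qnb uoczu rmovh sfcgk ktq kmc krh qhxb
Hunk 4: at line 7 remove [yzh,qnb,uoczu] add [qkn] -> 15 lines: jmzm haa syan fahc ejo hvngc gndua svu qkn rmovh sfcgk ktq kmc krh qhxb
Hunk 5: at line 3 remove [ejo,hvngc,gndua] add [swkb,gzj,qjnk] -> 15 lines: jmzm haa syan fahc swkb gzj qjnk svu qkn rmovh sfcgk ktq kmc krh qhxb
Hunk 6: at line 8 remove [rmovh] add [bixh,urnpt,jwbwz] -> 17 lines: jmzm haa syan fahc swkb gzj qjnk svu qkn bixh urnpt jwbwz sfcgk ktq kmc krh qhxb
Hunk 7: at line 6 remove [svu,qkn,bixh] add [czv] -> 15 lines: jmzm haa syan fahc swkb gzj qjnk czv urnpt jwbwz sfcgk ktq kmc krh qhxb
Final line 14: krh

Answer: krh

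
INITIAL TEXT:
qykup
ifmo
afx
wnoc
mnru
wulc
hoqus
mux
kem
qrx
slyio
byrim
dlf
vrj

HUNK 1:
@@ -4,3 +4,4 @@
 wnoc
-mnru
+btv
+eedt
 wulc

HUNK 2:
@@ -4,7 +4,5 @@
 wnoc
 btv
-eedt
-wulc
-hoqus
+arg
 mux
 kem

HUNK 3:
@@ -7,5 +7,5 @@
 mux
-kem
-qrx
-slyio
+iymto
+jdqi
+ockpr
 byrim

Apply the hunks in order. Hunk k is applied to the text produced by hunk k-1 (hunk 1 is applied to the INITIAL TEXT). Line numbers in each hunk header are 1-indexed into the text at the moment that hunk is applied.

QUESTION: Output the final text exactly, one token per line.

Answer: qykup
ifmo
afx
wnoc
btv
arg
mux
iymto
jdqi
ockpr
byrim
dlf
vrj

Derivation:
Hunk 1: at line 4 remove [mnru] add [btv,eedt] -> 15 lines: qykup ifmo afx wnoc btv eedt wulc hoqus mux kem qrx slyio byrim dlf vrj
Hunk 2: at line 4 remove [eedt,wulc,hoqus] add [arg] -> 13 lines: qykup ifmo afx wnoc btv arg mux kem qrx slyio byrim dlf vrj
Hunk 3: at line 7 remove [kem,qrx,slyio] add [iymto,jdqi,ockpr] -> 13 lines: qykup ifmo afx wnoc btv arg mux iymto jdqi ockpr byrim dlf vrj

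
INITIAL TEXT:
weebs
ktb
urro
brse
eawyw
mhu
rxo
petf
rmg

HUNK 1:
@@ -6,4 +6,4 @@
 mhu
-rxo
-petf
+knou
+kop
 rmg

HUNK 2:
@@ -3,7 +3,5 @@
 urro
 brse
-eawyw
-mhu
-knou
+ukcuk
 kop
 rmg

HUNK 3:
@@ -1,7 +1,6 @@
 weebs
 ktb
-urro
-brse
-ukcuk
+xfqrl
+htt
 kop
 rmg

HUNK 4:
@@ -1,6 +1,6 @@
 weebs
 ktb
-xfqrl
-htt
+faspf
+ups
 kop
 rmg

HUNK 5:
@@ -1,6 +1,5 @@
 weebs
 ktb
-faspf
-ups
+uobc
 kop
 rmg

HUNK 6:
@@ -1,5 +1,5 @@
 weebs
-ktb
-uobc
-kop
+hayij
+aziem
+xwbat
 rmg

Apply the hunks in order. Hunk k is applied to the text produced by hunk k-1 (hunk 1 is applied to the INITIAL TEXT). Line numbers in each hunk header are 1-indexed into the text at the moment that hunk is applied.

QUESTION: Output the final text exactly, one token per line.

Hunk 1: at line 6 remove [rxo,petf] add [knou,kop] -> 9 lines: weebs ktb urro brse eawyw mhu knou kop rmg
Hunk 2: at line 3 remove [eawyw,mhu,knou] add [ukcuk] -> 7 lines: weebs ktb urro brse ukcuk kop rmg
Hunk 3: at line 1 remove [urro,brse,ukcuk] add [xfqrl,htt] -> 6 lines: weebs ktb xfqrl htt kop rmg
Hunk 4: at line 1 remove [xfqrl,htt] add [faspf,ups] -> 6 lines: weebs ktb faspf ups kop rmg
Hunk 5: at line 1 remove [faspf,ups] add [uobc] -> 5 lines: weebs ktb uobc kop rmg
Hunk 6: at line 1 remove [ktb,uobc,kop] add [hayij,aziem,xwbat] -> 5 lines: weebs hayij aziem xwbat rmg

Answer: weebs
hayij
aziem
xwbat
rmg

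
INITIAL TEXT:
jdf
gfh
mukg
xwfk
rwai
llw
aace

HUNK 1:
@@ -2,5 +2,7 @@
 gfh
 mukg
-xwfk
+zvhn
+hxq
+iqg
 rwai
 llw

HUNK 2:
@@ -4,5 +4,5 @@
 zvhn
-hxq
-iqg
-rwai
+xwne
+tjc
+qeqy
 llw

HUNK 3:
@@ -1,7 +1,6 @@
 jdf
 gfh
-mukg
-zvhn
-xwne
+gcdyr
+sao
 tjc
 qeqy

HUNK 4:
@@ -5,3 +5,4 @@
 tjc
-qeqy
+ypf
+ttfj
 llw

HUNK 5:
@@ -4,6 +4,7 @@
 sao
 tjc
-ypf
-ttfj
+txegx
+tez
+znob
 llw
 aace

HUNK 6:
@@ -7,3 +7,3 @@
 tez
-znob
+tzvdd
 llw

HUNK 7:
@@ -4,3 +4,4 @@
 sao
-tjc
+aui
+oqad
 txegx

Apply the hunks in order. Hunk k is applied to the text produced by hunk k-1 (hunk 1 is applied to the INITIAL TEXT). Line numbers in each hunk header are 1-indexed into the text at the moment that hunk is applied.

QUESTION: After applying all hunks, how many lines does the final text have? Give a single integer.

Answer: 11

Derivation:
Hunk 1: at line 2 remove [xwfk] add [zvhn,hxq,iqg] -> 9 lines: jdf gfh mukg zvhn hxq iqg rwai llw aace
Hunk 2: at line 4 remove [hxq,iqg,rwai] add [xwne,tjc,qeqy] -> 9 lines: jdf gfh mukg zvhn xwne tjc qeqy llw aace
Hunk 3: at line 1 remove [mukg,zvhn,xwne] add [gcdyr,sao] -> 8 lines: jdf gfh gcdyr sao tjc qeqy llw aace
Hunk 4: at line 5 remove [qeqy] add [ypf,ttfj] -> 9 lines: jdf gfh gcdyr sao tjc ypf ttfj llw aace
Hunk 5: at line 4 remove [ypf,ttfj] add [txegx,tez,znob] -> 10 lines: jdf gfh gcdyr sao tjc txegx tez znob llw aace
Hunk 6: at line 7 remove [znob] add [tzvdd] -> 10 lines: jdf gfh gcdyr sao tjc txegx tez tzvdd llw aace
Hunk 7: at line 4 remove [tjc] add [aui,oqad] -> 11 lines: jdf gfh gcdyr sao aui oqad txegx tez tzvdd llw aace
Final line count: 11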